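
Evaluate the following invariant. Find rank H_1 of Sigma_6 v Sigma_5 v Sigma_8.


For a wedge X v Y: reduced H_k(X v Y) = H_k(X) + H_k(Y).
Each Sigma_g contributes b_1 = 2g.
b_1 = 12 + 10 + 16 = 38

38


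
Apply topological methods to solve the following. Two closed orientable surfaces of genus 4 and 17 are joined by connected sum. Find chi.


chi(Sigma_4) = 2 - 2*4 = -6
chi(Sigma_17) = 2 - 2*17 = -32
For surfaces: chi(A#B) = chi(A) + chi(B) - 2.
chi = -6 + -32 - 2 = -40

-40


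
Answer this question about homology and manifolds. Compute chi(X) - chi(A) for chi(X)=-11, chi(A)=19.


Relative Euler characteristic: chi(X, A) = chi(X) - chi(A).
= -11 - (19) = -30

-30


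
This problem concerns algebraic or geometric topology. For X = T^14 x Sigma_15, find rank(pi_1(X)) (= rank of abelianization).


pi_1(A x B) = pi_1(A) x pi_1(B); rank of abelianization = b_1.
b_1(T^14) = 14, b_1(Sigma_15) = 2*15 = 30.
b_1(product) = 14 + 30 = 44

44


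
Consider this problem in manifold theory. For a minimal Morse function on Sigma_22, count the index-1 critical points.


A perfect Morse function has m_k = b_k.
For Sigma_22: b_0=1, b_1=2g=44, b_2=1.
Saddles m_1 = 2g = 44

44


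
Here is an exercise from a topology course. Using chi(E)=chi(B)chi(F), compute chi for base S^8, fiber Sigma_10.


chi(S^8) = 2 (n even), chi(Sigma_10) = 2 - 2*10 = -18.
chi(E) = 2 * (-18) = -36

-36


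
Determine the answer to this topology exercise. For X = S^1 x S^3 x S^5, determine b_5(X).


Each S^d has Poincare polynomial 1 + t^d.
The product S^1 x S^3 x S^5 has Poincare polynomial prod(1+t^d_i).
Expanding: b_0=1, b_1=1, b_3=1, b_4=1, b_5=1, b_6=1, b_8=1, b_9=1.
b_5 = 1

1


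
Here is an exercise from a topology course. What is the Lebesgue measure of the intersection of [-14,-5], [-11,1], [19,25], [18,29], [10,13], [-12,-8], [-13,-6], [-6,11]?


Intersection = [max(a_i), min(b_i)] = [19, -8].
Since 19 > -8, the intersection is empty.
Length = 0

0


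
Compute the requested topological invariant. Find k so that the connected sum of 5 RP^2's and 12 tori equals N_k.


Since a >= 1, the sum is non-orientable; each T^2 can be replaced by RP^2 # RP^2 (since T^2#RP^2 = 3RP^2).
Total crosscaps k = 5 + 2*12 = 29.
Check via chi: chi = 5*1 + 12*0 - (5+12-1)*2 = -27 = 2 - k = -27. Consistent.

29


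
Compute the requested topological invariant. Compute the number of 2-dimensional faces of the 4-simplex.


Delta^4 has 4+1 vertices. A 2-face is a choice of 2+1 vertices.
f_2 = C(4+1, 2+1) = C(5,3) = 10

10


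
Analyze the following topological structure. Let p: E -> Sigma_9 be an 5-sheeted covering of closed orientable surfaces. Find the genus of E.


For an n-sheeted cover: chi(E) = n * chi(B).
chi(Sigma_9) = 2 - 2*9 = -16.
chi(E) = 5 * (-16) = -80.
genus(E) = (2 - chi(E))/2 = (2 - (-80))/2 = 82/2 = 41

41


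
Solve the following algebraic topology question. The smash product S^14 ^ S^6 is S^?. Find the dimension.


S^m ^ S^n = S^{m+n}.
k = 14 + 6 = 20

20


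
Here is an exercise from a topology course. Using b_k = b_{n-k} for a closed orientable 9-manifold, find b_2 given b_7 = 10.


Poincare duality for closed orientable n-manifolds: b_k = b_{n-k}.
Here n = 9, so b_2 = b_7 = 10

10


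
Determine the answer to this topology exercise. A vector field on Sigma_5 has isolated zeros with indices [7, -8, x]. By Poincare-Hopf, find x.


Poincare-Hopf: sum of indices = chi(M).
chi(Sigma_5) = 2 - 2*5 = -8.
Sum of known indices = -1.
x = chi - (sum known) = -8 - (-1) = -7

-7


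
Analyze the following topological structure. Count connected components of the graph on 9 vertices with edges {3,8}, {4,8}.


Run DFS/union-find over 9 vertices.
V = 9, E = 2.
Number of components = 7

7


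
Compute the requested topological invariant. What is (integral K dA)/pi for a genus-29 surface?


Gauss-Bonnet: integral K dA = 2*pi*chi(M).
chi(Sigma_29) = 2 - 2*29 = -56.
(integral K dA)/pi = 2*chi = 2*(-56) = -112

-112


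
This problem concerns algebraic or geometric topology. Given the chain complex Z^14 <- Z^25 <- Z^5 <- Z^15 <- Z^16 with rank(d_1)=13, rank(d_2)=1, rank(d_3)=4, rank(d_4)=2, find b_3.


rank H_k = rank(ker d_k) - rank(im d_{k+1}).
rank(ker d_3) = rank(C_3) - rank(d_3) = 15 - 4 = 11.
rank(im d_{3+1}) = 2.
rank H_3 = 11 - 2 = 9

9


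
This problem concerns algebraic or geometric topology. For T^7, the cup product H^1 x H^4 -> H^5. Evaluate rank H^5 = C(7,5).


Cup product: H^p x H^q -> H^{p+q}; here p+q = 1+4 = 5.
rank H^k(T^n) = C(n,k).
C(7,5) = 21

21


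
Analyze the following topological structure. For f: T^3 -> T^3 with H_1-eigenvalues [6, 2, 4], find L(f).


For a torus self-map: L(f) = det(I - A) where A acts on H_1.
L(f) = (1-6) * (1-2) * (1-4) = -5 * -1 * -3 = -15

-15


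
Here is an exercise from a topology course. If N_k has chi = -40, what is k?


chi = 2 - k for closed non-orientable surfaces with k crosscaps.
-40 = 2 - k
k = 2 - (-40) = 42

42


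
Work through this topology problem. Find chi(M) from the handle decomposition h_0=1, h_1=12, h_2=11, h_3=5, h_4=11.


Handles of index k contribute (-1)^k to chi (same as CW cells).
chi = (1) + (-12) + (11) + (-5) + (11) = 6

6


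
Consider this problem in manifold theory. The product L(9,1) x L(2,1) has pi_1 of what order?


pi_1(X x Y) = pi_1(X) x pi_1(Y).
pi_1(L(9,1)) = Z/9, pi_1(L(2,1)) = Z/2.
|Z/9 x Z/2| = 9 * 2 = 18

18


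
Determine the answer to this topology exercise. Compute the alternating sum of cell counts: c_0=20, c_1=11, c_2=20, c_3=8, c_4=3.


chi = sum_k (-1)^k c_k.
= (-1)^0*20 + (-1)^1*11 + (-1)^2*20 + (-1)^3*8 + (-1)^4*3
= (20) + (-11) + (20) + (-8) + (3)
= 24

24


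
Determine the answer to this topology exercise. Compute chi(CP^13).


CP^13 has one cell in each even dimension 0, 2, ..., 2*13 (13+1 cells total).
All cells are even-dimensional, so chi = number of cells.
chi = 13 + 1 = 14

14


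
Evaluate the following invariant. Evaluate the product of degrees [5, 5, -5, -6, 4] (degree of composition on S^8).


Degree is multiplicative: deg(composition) = product of degrees.
= (5) * (5) * (-5) * (-6) * (4) = 3000

3000


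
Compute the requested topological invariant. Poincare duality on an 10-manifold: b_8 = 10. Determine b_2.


Poincare duality for closed orientable n-manifolds: b_k = b_{n-k}.
Here n = 10, so b_2 = b_8 = 10

10


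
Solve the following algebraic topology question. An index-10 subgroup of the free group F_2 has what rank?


Nielsen-Schreier: an index-n subgroup of F_r is free of rank 1 + n(r-1).
Equivalently: chi(cover) = n*chi(base); chi(vee_r S^1) = 1 - 2 = -1.
chi(E) = 10*(-1) = -10; rank = 1 - chi(E) = 1 - (-10) = 11.
rank = 1 + 10*(2-1) = 1 + 10 = 11

11


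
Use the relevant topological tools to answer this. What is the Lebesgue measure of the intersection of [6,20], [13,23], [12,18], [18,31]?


Intersection = [max(a_i), min(b_i)] = [18, 18].
Length = 18 - 18 = 0

0


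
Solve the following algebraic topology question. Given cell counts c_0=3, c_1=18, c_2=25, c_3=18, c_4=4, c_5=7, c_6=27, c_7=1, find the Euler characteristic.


chi = sum_k (-1)^k c_k.
= (-1)^0*3 + (-1)^1*18 + (-1)^2*25 + (-1)^3*18 + (-1)^4*4 + (-1)^5*7 + (-1)^6*27 + (-1)^7*1
= (3) + (-18) + (25) + (-18) + (4) + (-7) + (27) + (-1)
= 15

15


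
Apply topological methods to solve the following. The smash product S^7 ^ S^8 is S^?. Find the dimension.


S^m ^ S^n = S^{m+n}.
k = 7 + 8 = 15

15


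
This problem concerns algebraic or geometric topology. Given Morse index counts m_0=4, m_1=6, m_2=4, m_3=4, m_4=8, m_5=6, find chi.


Morse theory: chi(M) = sum_k (-1)^k m_k where m_k = #(index-k critical points).
= (4) + (-6) + (4) + (-4) + (8) + (-6) = 0

0


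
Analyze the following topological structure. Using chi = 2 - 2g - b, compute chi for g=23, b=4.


For a compact orientable surface with genus g and b boundary components: chi = 2 - 2g - b.
chi = 2 - 2*23 - 4 = 2 - 46 - 4 = -48

-48


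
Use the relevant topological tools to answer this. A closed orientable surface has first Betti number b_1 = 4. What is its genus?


For a closed orientable surface: b_1 = 2g.
4 = 2g
g = 4 / 2 = 2

2


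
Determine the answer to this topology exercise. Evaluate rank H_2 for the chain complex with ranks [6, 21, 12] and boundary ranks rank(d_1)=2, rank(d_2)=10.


rank H_k = rank(ker d_k) - rank(im d_{k+1}).
rank(ker d_2) = rank(C_2) - rank(d_2) = 12 - 10 = 2.
rank(im d_{2+1}) = 0.
rank H_2 = 2 - 0 = 2

2


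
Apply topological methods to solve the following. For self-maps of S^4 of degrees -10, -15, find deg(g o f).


Degree is multiplicative under composition: deg(g o f) = deg(g) * deg(f).
= -15 * -10 = 150

150


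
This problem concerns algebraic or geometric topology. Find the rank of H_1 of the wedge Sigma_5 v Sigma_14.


For a wedge: H_1(A v B) = H_1(A) + H_1(B).
b_1(Sigma_5) = 10, b_1(Sigma_14) = 28.
b_1 = 10 + 28 = 38

38


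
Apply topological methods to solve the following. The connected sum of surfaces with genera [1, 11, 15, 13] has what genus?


Genus is additive under connected sum of orientable surfaces.
g = 1 + 11 + 15 + 13 = 40

40


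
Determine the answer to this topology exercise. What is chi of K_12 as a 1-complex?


K_12: V = 12, E = C(12,2) = 66.
chi = V - E = 12 - 66 = -54

-54


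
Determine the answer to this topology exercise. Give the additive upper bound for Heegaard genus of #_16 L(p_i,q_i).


Heegaard genus satisfies g(A#B) <= g(A) + g(B).
Each lens space has g = 1.
Upper bound: 16 * 1 = 16

16


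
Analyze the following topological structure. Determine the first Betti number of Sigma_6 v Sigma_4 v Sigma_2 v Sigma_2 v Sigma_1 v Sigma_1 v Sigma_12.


For a wedge X v Y: reduced H_k(X v Y) = H_k(X) + H_k(Y).
Each Sigma_g contributes b_1 = 2g.
b_1 = 12 + 8 + 4 + 4 + 2 + 2 + 24 = 56

56


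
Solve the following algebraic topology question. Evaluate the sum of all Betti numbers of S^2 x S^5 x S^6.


Total Betti number is multiplicative under products.
Each S^d (d>=1) has total Betti number 2.
There are 3 sphere factors.
Total = 2^3 = 8

8


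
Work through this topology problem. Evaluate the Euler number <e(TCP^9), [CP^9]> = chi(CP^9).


For any closed oriented manifold, <e(TM),[M]> = chi(M).
chi(CP^9) = 9+1 = 10

10


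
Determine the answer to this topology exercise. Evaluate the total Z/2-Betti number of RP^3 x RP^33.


dim H^*(RP^n; Z/2) = n+1 (one Z/2 in each degree 0..n).
Total Betti number is multiplicative.
Total = (3+1) * (33+1) = 4 * 34 = 136

136


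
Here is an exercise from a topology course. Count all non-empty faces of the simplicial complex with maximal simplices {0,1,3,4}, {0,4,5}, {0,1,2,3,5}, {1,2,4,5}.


Each maximal simplex on m vertices has 2^m - 1 nonempty faces.
Take the union (dedupe shared faces).
Total distinct faces = 46

46


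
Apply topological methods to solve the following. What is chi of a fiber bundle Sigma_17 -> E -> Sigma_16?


For a fiber bundle F -> E -> B (with CW structure): chi(E) = chi(B) * chi(F).
chi(Sigma_16) = -30, chi(Sigma_17) = -32.
chi(E) = (-30) * (-32) = 960

960


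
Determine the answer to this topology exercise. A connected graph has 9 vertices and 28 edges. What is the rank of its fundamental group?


For a connected graph: rank(pi_1) = b_1 = E - V + 1 = 1 - chi.
chi = V - E = 9 - 28 = -19.
rank = 1 - (-19) = 28 - 9 + 1 = 20

20


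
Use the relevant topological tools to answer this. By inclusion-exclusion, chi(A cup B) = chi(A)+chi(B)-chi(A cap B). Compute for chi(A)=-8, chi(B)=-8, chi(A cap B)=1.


chi(A cup B) = chi(A) + chi(B) - chi(A cap B)
= -8 + (-8) - (1)
= -17

-17


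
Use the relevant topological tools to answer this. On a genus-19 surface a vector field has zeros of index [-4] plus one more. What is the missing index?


Poincare-Hopf: sum of indices = chi(M).
chi(Sigma_19) = 2 - 2*19 = -36.
Sum of known indices = -4.
x = chi - (sum known) = -36 - (-4) = -32

-32


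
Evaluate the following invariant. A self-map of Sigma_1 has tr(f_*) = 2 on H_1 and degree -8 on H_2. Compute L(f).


L(f) = tr(f_0*) - tr(f_1*) + tr(f_2*).
= 1 - (2) + (-8)
= -9

-9


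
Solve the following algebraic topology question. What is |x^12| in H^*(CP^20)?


|x| = 2 in H^*(CP^n).
|x^12| = 12 * |x| = 12 * 2 = 24

24


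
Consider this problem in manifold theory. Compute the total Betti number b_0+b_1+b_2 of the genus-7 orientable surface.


For Sigma_7: b_0 = 1, b_1 = 2g = 14, b_2 = 1.
Total = 1 + 14 + 1 = 16

16


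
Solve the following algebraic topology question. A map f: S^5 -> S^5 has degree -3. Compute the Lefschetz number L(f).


On S^5: L(f) = tr(f_0*) + (-1)^5 tr(f_5*) = 1 + (-1)^5 * deg(f).
L(f) = 1 + (-1)^5 * -3 = 1 + 3 = 4

4


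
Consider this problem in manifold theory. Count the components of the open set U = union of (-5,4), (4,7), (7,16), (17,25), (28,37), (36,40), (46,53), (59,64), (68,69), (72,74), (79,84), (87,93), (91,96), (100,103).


Sort and merge overlapping open intervals.
Merged: (-5,4), (4,7), (7,16), (17,25), (28,40), (46,53), (59,64), (68,69), (72,74), (79,84), (87,96), (100,103).
Number of components = 12

12


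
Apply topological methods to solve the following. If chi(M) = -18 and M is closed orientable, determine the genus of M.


chi = 2 - 2g for closed orientable surfaces.
-18 = 2 - 2g
2g = 2 - (-18) = 20
g = 10

10


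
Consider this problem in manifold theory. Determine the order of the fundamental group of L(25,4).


pi_1(L(p,q)) = Z/pZ for any q coprime to p.
|pi_1(L(25,4))| = 25

25


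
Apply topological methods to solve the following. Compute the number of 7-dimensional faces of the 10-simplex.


Delta^10 has 10+1 vertices. A 7-face is a choice of 7+1 vertices.
f_7 = C(10+1, 7+1) = C(11,8) = 165

165


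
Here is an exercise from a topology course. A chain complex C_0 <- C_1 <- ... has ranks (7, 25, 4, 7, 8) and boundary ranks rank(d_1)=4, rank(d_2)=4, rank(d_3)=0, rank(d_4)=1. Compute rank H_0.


rank H_k = rank(ker d_k) - rank(im d_{k+1}).
rank(ker d_0) = rank(C_0) - rank(d_0) = 7 - 0 = 7.
rank(im d_{0+1}) = 4.
rank H_0 = 7 - 4 = 3

3


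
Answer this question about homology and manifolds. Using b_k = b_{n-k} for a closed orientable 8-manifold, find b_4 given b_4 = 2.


Poincare duality for closed orientable n-manifolds: b_k = b_{n-k}.
Here n = 8, so b_4 = b_4 = 2

2


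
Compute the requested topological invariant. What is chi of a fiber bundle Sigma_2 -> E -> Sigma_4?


For a fiber bundle F -> E -> B (with CW structure): chi(E) = chi(B) * chi(F).
chi(Sigma_4) = -6, chi(Sigma_2) = -2.
chi(E) = (-6) * (-2) = 12

12


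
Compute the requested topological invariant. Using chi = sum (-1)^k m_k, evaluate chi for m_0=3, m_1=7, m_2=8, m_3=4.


Morse theory: chi(M) = sum_k (-1)^k m_k where m_k = #(index-k critical points).
= (3) + (-7) + (8) + (-4) = 0

0


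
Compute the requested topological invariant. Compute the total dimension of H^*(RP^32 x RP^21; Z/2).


dim H^*(RP^n; Z/2) = n+1 (one Z/2 in each degree 0..n).
Total Betti number is multiplicative.
Total = (32+1) * (21+1) = 33 * 22 = 726

726


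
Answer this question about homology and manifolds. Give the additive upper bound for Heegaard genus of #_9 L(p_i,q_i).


Heegaard genus satisfies g(A#B) <= g(A) + g(B).
Each lens space has g = 1.
Upper bound: 9 * 1 = 9

9


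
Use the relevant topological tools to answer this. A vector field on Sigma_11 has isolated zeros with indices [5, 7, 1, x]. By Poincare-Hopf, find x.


Poincare-Hopf: sum of indices = chi(M).
chi(Sigma_11) = 2 - 2*11 = -20.
Sum of known indices = 13.
x = chi - (sum known) = -20 - (13) = -33

-33


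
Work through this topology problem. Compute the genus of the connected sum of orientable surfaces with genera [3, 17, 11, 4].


Genus is additive under connected sum of orientable surfaces.
g = 3 + 17 + 11 + 4 = 35

35


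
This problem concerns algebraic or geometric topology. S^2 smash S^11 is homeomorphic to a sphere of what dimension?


S^m ^ S^n = S^{m+n}.
k = 2 + 11 = 13

13


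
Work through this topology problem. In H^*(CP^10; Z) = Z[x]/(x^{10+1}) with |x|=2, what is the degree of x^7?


|x| = 2 in H^*(CP^n).
|x^7| = 7 * |x| = 7 * 2 = 14

14


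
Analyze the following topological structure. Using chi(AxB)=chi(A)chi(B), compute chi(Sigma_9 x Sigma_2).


chi(Sigma_9) = 2 - 2*9 = -16
chi(Sigma_2) = 2 - 2*2 = -2
chi(product) = (-16) * (-2) = 32

32


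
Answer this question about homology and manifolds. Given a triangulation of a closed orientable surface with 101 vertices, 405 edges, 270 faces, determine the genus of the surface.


chi = V - E + F = 101 - 405 + 270 = -34
For orientable closed surface: chi = 2 - 2g, so g = (2 - chi)/2.
g = (2 - (-34)) / 2 = 36 / 2 = 18

18


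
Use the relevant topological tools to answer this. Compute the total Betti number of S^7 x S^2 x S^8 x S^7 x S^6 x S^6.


Total Betti number is multiplicative under products.
Each S^d (d>=1) has total Betti number 2.
There are 6 sphere factors.
Total = 2^6 = 64

64


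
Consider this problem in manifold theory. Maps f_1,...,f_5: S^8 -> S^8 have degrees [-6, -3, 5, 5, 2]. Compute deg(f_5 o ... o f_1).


Degree is multiplicative: deg(composition) = product of degrees.
= (-6) * (-3) * (5) * (5) * (2) = 900

900


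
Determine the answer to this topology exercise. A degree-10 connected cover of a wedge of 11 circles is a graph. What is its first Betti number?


Nielsen-Schreier: an index-n subgroup of F_r is free of rank 1 + n(r-1).
Equivalently: chi(cover) = n*chi(base); chi(vee_r S^1) = 1 - 11 = -10.
chi(E) = 10*(-10) = -100; rank = 1 - chi(E) = 1 - (-100) = 101.
rank = 1 + 10*(11-1) = 1 + 100 = 101

101


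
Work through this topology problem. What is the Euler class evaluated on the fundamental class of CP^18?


For any closed oriented manifold, <e(TM),[M]> = chi(M).
chi(CP^18) = 18+1 = 19

19


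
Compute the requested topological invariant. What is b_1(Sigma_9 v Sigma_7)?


For a wedge: H_1(A v B) = H_1(A) + H_1(B).
b_1(Sigma_9) = 18, b_1(Sigma_7) = 14.
b_1 = 18 + 14 = 32

32


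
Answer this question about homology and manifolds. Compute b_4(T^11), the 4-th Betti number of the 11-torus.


By the Kunneth formula, b_k(T^n) = C(n,k).
b_4(T^11) = C(11,4).
C(11,4) = 11!/(4!*7!) = 330

330


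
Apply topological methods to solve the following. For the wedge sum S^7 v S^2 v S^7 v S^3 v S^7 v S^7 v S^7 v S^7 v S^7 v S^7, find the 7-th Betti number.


For a wedge of spheres, H_k (k>0) is free on one generator per sphere of dimension k.
Spheres of dimension 7: count = 8.
b_7 = 8

8


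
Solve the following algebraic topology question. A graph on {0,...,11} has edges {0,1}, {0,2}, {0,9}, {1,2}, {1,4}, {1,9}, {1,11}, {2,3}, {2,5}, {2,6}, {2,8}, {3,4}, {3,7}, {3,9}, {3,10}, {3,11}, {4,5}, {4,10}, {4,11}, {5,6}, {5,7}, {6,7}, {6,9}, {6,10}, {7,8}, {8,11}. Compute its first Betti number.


b_1 = E - V + (number of components).
E = 26, V = 12, components = 1.
b_1 = 26 - 12 + 1 = 15

15


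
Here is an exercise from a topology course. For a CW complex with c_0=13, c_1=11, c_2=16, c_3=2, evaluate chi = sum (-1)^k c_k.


chi = sum_k (-1)^k c_k.
= (-1)^0*13 + (-1)^1*11 + (-1)^2*16 + (-1)^3*2
= (13) + (-11) + (16) + (-2)
= 16

16


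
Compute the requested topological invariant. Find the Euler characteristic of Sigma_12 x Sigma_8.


chi(Sigma_12) = 2 - 2*12 = -22
chi(Sigma_8) = 2 - 2*8 = -14
chi(product) = (-22) * (-14) = 308

308


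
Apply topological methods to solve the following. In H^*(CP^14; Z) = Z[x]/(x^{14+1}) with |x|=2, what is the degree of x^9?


|x| = 2 in H^*(CP^n).
|x^9| = 9 * |x| = 9 * 2 = 18

18


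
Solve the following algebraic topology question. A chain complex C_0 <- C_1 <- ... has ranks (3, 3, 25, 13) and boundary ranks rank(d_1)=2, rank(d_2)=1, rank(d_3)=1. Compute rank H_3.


rank H_k = rank(ker d_k) - rank(im d_{k+1}).
rank(ker d_3) = rank(C_3) - rank(d_3) = 13 - 1 = 12.
rank(im d_{3+1}) = 0.
rank H_3 = 12 - 0 = 12

12


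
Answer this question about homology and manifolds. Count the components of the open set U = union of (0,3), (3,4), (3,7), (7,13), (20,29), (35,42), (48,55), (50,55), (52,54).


Sort and merge overlapping open intervals.
Merged: (0,3), (3,7), (7,13), (20,29), (35,42), (48,55).
Number of components = 6

6


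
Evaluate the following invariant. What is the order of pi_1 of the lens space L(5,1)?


pi_1(L(p,q)) = Z/pZ for any q coprime to p.
|pi_1(L(5,1))| = 5

5


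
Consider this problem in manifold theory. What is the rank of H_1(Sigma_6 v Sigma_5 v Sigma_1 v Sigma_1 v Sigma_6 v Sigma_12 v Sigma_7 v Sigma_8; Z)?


For a wedge X v Y: reduced H_k(X v Y) = H_k(X) + H_k(Y).
Each Sigma_g contributes b_1 = 2g.
b_1 = 12 + 10 + 2 + 2 + 12 + 24 + 14 + 16 = 92

92


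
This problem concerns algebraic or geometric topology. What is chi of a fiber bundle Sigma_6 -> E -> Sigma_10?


For a fiber bundle F -> E -> B (with CW structure): chi(E) = chi(B) * chi(F).
chi(Sigma_10) = -18, chi(Sigma_6) = -10.
chi(E) = (-18) * (-10) = 180

180


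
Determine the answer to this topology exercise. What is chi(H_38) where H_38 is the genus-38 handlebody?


A genus-g handlebody deformation retracts to a wedge of g circles.
chi(vee_g S^1) = 1 - g.
chi(H_38) = 1 - 38 = -37

-37


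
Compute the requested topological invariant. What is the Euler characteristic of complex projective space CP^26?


CP^26 has one cell in each even dimension 0, 2, ..., 2*26 (26+1 cells total).
All cells are even-dimensional, so chi = number of cells.
chi = 26 + 1 = 27

27


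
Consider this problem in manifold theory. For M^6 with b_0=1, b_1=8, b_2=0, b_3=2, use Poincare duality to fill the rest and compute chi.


By Poincare duality b_k = b_{6-k}, so full Betti numbers: b_0=1, b_1=8, b_2=0, b_3=2, b_4=0, b_5=8, b_6=1.
chi = sum (-1)^k b_k = -16

-16


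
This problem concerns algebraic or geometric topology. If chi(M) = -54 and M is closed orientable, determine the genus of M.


chi = 2 - 2g for closed orientable surfaces.
-54 = 2 - 2g
2g = 2 - (-54) = 56
g = 28

28


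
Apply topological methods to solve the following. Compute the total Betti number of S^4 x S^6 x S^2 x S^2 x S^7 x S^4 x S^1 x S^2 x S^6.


Total Betti number is multiplicative under products.
Each S^d (d>=1) has total Betti number 2.
There are 9 sphere factors.
Total = 2^9 = 512

512


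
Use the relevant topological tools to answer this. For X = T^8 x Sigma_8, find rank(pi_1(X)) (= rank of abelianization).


pi_1(A x B) = pi_1(A) x pi_1(B); rank of abelianization = b_1.
b_1(T^8) = 8, b_1(Sigma_8) = 2*8 = 16.
b_1(product) = 8 + 16 = 24

24


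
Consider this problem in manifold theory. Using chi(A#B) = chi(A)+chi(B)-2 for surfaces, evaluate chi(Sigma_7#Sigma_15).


chi(Sigma_7) = 2 - 2*7 = -12
chi(Sigma_15) = 2 - 2*15 = -28
For surfaces: chi(A#B) = chi(A) + chi(B) - 2.
chi = -12 + -28 - 2 = -42

-42


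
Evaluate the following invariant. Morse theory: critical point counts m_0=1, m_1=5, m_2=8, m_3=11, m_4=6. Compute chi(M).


Morse theory: chi(M) = sum_k (-1)^k m_k where m_k = #(index-k critical points).
= (1) + (-5) + (8) + (-11) + (6) = -1

-1


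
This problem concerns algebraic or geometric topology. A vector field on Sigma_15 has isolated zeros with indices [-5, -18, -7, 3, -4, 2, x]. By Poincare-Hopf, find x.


Poincare-Hopf: sum of indices = chi(M).
chi(Sigma_15) = 2 - 2*15 = -28.
Sum of known indices = -29.
x = chi - (sum known) = -28 - (-29) = 1

1


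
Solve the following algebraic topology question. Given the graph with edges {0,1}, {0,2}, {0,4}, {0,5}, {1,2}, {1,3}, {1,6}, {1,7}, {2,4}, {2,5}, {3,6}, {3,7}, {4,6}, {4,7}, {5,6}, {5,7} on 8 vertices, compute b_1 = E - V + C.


b_1 = E - V + (number of components).
E = 16, V = 8, components = 1.
b_1 = 16 - 8 + 1 = 9

9


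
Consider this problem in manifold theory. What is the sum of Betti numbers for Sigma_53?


For Sigma_53: b_0 = 1, b_1 = 2g = 106, b_2 = 1.
Total = 1 + 106 + 1 = 108

108


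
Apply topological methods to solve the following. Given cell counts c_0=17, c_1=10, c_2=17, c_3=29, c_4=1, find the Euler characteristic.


chi = sum_k (-1)^k c_k.
= (-1)^0*17 + (-1)^1*10 + (-1)^2*17 + (-1)^3*29 + (-1)^4*1
= (17) + (-10) + (17) + (-29) + (1)
= -4

-4


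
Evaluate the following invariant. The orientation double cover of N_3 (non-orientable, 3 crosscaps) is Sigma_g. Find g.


chi(N_3) = 2 - 3 = -1.
Double cover: chi(Sigma_g) = 2 * chi(N_3) = 2*(-1) = -2.
2 - 2g = -2, so g = (2 - (-2))/2 = 4/2 = 2

2


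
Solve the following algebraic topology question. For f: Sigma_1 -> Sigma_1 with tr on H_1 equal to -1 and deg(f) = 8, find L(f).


L(f) = tr(f_0*) - tr(f_1*) + tr(f_2*).
= 1 - (-1) + (8)
= 10

10


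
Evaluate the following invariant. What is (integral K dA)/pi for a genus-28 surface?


Gauss-Bonnet: integral K dA = 2*pi*chi(M).
chi(Sigma_28) = 2 - 2*28 = -54.
(integral K dA)/pi = 2*chi = 2*(-54) = -108

-108


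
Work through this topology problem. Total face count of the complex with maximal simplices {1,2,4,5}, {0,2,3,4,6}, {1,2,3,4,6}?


Each maximal simplex on m vertices has 2^m - 1 nonempty faces.
Take the union (dedupe shared faces).
Total distinct faces = 55

55


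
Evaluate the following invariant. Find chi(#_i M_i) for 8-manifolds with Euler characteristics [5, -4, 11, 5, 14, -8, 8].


For n-manifolds: chi(A#B) = chi(A) + chi(B) - chi(S^8).
chi(S^8) = 1 + (-1)^8 = 2.
chi(#) = (sum chi_i) - (7-1)*chi(S^8) = 31 - 6*2 = 19

19


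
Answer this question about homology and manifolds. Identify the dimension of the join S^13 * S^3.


Join of spheres: S^m * S^n = S^{m+n+1}.
dim = 13 + 3 + 1 = 17

17


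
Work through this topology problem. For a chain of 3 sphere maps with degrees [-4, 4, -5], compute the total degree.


Degree is multiplicative: deg(composition) = product of degrees.
= (-4) * (4) * (-5) = 80

80


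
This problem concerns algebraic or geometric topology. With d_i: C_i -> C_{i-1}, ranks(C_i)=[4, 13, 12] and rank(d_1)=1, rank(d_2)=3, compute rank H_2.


rank H_k = rank(ker d_k) - rank(im d_{k+1}).
rank(ker d_2) = rank(C_2) - rank(d_2) = 12 - 3 = 9.
rank(im d_{2+1}) = 0.
rank H_2 = 9 - 0 = 9

9


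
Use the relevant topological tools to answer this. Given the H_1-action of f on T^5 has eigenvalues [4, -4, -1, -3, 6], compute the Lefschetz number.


For a torus self-map: L(f) = det(I - A) where A acts on H_1.
L(f) = (1-4) * (1--4) * (1--1) * (1--3) * (1-6) = -3 * 5 * 2 * 4 * -5 = 600

600


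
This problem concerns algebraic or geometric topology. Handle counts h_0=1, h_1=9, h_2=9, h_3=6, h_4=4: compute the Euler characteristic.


Handles of index k contribute (-1)^k to chi (same as CW cells).
chi = (1) + (-9) + (9) + (-6) + (4) = -1

-1


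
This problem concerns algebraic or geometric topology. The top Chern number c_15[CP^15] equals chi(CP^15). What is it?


For any closed oriented manifold, <e(TM),[M]> = chi(M).
chi(CP^15) = 15+1 = 16

16


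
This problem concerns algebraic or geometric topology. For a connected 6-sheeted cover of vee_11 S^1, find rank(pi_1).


Nielsen-Schreier: an index-n subgroup of F_r is free of rank 1 + n(r-1).
Equivalently: chi(cover) = n*chi(base); chi(vee_r S^1) = 1 - 11 = -10.
chi(E) = 6*(-10) = -60; rank = 1 - chi(E) = 1 - (-60) = 61.
rank = 1 + 6*(11-1) = 1 + 60 = 61

61


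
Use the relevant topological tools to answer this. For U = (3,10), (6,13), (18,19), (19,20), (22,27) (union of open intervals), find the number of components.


Sort and merge overlapping open intervals.
Merged: (3,13), (18,19), (19,20), (22,27).
Number of components = 4

4


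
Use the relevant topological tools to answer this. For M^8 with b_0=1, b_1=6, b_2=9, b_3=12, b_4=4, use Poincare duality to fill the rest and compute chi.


By Poincare duality b_k = b_{8-k}, so full Betti numbers: b_0=1, b_1=6, b_2=9, b_3=12, b_4=4, b_5=12, b_6=9, b_7=6, b_8=1.
chi = sum (-1)^k b_k = -12

-12


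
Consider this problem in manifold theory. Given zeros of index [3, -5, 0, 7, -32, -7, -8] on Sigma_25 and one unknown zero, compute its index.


Poincare-Hopf: sum of indices = chi(M).
chi(Sigma_25) = 2 - 2*25 = -48.
Sum of known indices = -42.
x = chi - (sum known) = -48 - (-42) = -6

-6


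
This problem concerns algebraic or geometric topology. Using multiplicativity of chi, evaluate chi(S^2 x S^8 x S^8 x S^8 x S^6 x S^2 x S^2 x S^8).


chi is multiplicative: chi(X x Y) = chi(X) chi(Y).
Each even-dim sphere has chi = 2. There are 8 factors.
chi = 2^8 = 256

256


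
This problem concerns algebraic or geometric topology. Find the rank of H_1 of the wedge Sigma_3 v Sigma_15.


For a wedge: H_1(A v B) = H_1(A) + H_1(B).
b_1(Sigma_3) = 6, b_1(Sigma_15) = 30.
b_1 = 6 + 30 = 36

36


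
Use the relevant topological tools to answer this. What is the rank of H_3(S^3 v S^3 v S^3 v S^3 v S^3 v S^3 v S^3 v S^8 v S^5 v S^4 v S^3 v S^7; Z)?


For a wedge of spheres, H_k (k>0) is free on one generator per sphere of dimension k.
Spheres of dimension 3: count = 8.
b_3 = 8

8


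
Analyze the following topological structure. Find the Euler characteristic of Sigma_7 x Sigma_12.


chi(Sigma_7) = 2 - 2*7 = -12
chi(Sigma_12) = 2 - 2*12 = -22
chi(product) = (-12) * (-22) = 264

264


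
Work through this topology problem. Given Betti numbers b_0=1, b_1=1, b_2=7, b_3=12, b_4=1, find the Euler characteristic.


chi = sum_k (-1)^k b_k.
= (1) + (-1) + (7) + (-12) + (1)
= -4

-4


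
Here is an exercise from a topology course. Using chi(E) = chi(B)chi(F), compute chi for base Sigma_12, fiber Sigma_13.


For a fiber bundle F -> E -> B (with CW structure): chi(E) = chi(B) * chi(F).
chi(Sigma_12) = -22, chi(Sigma_13) = -24.
chi(E) = (-22) * (-24) = 528

528


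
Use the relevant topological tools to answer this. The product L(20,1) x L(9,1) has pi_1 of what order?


pi_1(X x Y) = pi_1(X) x pi_1(Y).
pi_1(L(20,1)) = Z/20, pi_1(L(9,1)) = Z/9.
|Z/20 x Z/9| = 20 * 9 = 180

180


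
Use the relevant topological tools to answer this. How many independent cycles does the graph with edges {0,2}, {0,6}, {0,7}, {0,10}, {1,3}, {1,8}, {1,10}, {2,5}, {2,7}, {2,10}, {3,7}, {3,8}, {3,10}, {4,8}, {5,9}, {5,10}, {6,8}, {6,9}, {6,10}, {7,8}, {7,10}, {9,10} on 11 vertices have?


b_1 = E - V + (number of components).
E = 22, V = 11, components = 1.
b_1 = 22 - 11 + 1 = 12

12


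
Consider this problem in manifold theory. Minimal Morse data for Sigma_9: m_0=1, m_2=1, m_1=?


A perfect Morse function has m_k = b_k.
For Sigma_9: b_0=1, b_1=2g=18, b_2=1.
Saddles m_1 = 2g = 18

18


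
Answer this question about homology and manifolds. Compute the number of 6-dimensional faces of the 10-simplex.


Delta^10 has 10+1 vertices. A 6-face is a choice of 6+1 vertices.
f_6 = C(10+1, 6+1) = C(11,7) = 330

330


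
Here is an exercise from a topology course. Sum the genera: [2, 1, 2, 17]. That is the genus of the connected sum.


Genus is additive under connected sum of orientable surfaces.
g = 2 + 1 + 2 + 17 = 22

22


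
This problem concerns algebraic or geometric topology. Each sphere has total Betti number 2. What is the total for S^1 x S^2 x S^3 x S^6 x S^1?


Total Betti number is multiplicative under products.
Each S^d (d>=1) has total Betti number 2.
There are 5 sphere factors.
Total = 2^5 = 32

32


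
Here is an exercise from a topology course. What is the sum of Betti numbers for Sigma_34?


For Sigma_34: b_0 = 1, b_1 = 2g = 68, b_2 = 1.
Total = 1 + 68 + 1 = 70

70


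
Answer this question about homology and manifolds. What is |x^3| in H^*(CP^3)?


|x| = 2 in H^*(CP^n).
|x^3| = 3 * |x| = 3 * 2 = 6

6


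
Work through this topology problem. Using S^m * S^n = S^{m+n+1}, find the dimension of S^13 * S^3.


Join of spheres: S^m * S^n = S^{m+n+1}.
dim = 13 + 3 + 1 = 17

17


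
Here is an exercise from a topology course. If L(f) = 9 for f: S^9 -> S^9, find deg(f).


L(f) = 1 + (-1)^9 deg(f) on S^9.
9 = 1 + (-1)^9 * deg(f)
(-1)^9 * deg(f) = 8
deg(f) = -8

-8


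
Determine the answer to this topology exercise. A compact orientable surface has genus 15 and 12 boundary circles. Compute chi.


For a compact orientable surface with genus g and b boundary components: chi = 2 - 2g - b.
chi = 2 - 2*15 - 12 = 2 - 30 - 12 = -40

-40


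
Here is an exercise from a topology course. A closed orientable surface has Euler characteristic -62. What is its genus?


chi = 2 - 2g for closed orientable surfaces.
-62 = 2 - 2g
2g = 2 - (-62) = 64
g = 32

32


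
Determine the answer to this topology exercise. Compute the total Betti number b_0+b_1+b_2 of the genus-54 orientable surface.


For Sigma_54: b_0 = 1, b_1 = 2g = 108, b_2 = 1.
Total = 1 + 108 + 1 = 110

110


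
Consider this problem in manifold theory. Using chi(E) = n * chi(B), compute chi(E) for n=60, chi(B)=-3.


For a finite covering: chi(E) = (number of sheets) * chi(B).
chi(E) = 60 * (-3) = -180

-180


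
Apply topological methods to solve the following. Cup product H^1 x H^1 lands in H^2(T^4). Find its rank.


Cup product: H^p x H^q -> H^{p+q}; here p+q = 1+1 = 2.
rank H^k(T^n) = C(n,k).
C(4,2) = 6

6


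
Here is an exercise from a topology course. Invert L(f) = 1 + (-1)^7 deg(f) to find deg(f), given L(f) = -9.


L(f) = 1 + (-1)^7 deg(f) on S^7.
-9 = 1 + (-1)^7 * deg(f)
(-1)^7 * deg(f) = -10
deg(f) = 10

10


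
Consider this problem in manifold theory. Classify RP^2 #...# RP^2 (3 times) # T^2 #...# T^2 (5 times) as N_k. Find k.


Since a >= 1, the sum is non-orientable; each T^2 can be replaced by RP^2 # RP^2 (since T^2#RP^2 = 3RP^2).
Total crosscaps k = 3 + 2*5 = 13.
Check via chi: chi = 3*1 + 5*0 - (3+5-1)*2 = -11 = 2 - k = -11. Consistent.

13


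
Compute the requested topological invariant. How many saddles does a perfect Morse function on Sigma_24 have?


A perfect Morse function has m_k = b_k.
For Sigma_24: b_0=1, b_1=2g=48, b_2=1.
Saddles m_1 = 2g = 48

48


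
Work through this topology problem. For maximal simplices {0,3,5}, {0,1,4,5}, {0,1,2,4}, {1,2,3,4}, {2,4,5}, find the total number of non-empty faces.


Each maximal simplex on m vertices has 2^m - 1 nonempty faces.
Take the union (dedupe shared faces).
Total distinct faces = 36

36


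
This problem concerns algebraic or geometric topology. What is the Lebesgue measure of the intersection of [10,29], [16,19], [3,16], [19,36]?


Intersection = [max(a_i), min(b_i)] = [19, 16].
Since 19 > 16, the intersection is empty.
Length = 0

0


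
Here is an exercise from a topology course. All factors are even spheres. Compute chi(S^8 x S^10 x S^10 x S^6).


chi is multiplicative: chi(X x Y) = chi(X) chi(Y).
Each even-dim sphere has chi = 2. There are 4 factors.
chi = 2^4 = 16

16


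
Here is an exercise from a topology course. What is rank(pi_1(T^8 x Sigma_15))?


pi_1(A x B) = pi_1(A) x pi_1(B); rank of abelianization = b_1.
b_1(T^8) = 8, b_1(Sigma_15) = 2*15 = 30.
b_1(product) = 8 + 30 = 38

38


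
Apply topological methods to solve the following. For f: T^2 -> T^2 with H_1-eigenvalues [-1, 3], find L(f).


For a torus self-map: L(f) = det(I - A) where A acts on H_1.
L(f) = (1--1) * (1-3) = 2 * -2 = -4

-4


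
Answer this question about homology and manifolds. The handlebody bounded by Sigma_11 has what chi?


A genus-g handlebody deformation retracts to a wedge of g circles.
chi(vee_g S^1) = 1 - g.
chi(H_11) = 1 - 11 = -10

-10


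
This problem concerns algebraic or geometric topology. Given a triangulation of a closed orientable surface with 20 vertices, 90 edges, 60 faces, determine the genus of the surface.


chi = V - E + F = 20 - 90 + 60 = -10
For orientable closed surface: chi = 2 - 2g, so g = (2 - chi)/2.
g = (2 - (-10)) / 2 = 12 / 2 = 6

6


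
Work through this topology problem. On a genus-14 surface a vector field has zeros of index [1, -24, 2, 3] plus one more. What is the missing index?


Poincare-Hopf: sum of indices = chi(M).
chi(Sigma_14) = 2 - 2*14 = -26.
Sum of known indices = -18.
x = chi - (sum known) = -26 - (-18) = -8

-8


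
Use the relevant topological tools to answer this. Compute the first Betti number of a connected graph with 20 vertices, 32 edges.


For a connected graph: rank(pi_1) = b_1 = E - V + 1 = 1 - chi.
chi = V - E = 20 - 32 = -12.
rank = 1 - (-12) = 32 - 20 + 1 = 13

13


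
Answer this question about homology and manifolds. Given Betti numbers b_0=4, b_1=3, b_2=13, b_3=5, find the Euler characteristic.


chi = sum_k (-1)^k b_k.
= (4) + (-3) + (13) + (-5)
= 9

9


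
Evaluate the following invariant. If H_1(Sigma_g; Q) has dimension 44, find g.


For a closed orientable surface: b_1 = 2g.
44 = 2g
g = 44 / 2 = 22

22


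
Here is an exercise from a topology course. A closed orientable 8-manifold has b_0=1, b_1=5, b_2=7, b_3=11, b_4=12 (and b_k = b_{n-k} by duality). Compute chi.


By Poincare duality b_k = b_{8-k}, so full Betti numbers: b_0=1, b_1=5, b_2=7, b_3=11, b_4=12, b_5=11, b_6=7, b_7=5, b_8=1.
chi = sum (-1)^k b_k = -4

-4


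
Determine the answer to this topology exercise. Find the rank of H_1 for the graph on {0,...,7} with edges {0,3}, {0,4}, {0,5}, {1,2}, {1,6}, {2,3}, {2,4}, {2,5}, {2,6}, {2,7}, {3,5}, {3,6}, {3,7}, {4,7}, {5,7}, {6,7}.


b_1 = E - V + (number of components).
E = 16, V = 8, components = 1.
b_1 = 16 - 8 + 1 = 9

9


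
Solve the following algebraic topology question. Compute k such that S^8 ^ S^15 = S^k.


S^m ^ S^n = S^{m+n}.
k = 8 + 15 = 23

23


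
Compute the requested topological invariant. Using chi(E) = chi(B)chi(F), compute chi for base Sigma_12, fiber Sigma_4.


For a fiber bundle F -> E -> B (with CW structure): chi(E) = chi(B) * chi(F).
chi(Sigma_12) = -22, chi(Sigma_4) = -6.
chi(E) = (-22) * (-6) = 132

132


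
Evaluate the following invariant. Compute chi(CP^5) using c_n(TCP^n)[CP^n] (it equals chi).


For any closed oriented manifold, <e(TM),[M]> = chi(M).
chi(CP^5) = 5+1 = 6

6


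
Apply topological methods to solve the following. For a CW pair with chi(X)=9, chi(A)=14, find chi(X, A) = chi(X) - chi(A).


Relative Euler characteristic: chi(X, A) = chi(X) - chi(A).
= 9 - (14) = -5

-5


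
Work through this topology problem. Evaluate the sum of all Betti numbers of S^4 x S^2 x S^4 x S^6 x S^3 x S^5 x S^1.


Total Betti number is multiplicative under products.
Each S^d (d>=1) has total Betti number 2.
There are 7 sphere factors.
Total = 2^7 = 128

128


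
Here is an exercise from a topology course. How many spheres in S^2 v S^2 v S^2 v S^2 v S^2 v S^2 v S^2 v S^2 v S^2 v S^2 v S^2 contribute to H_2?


For a wedge of spheres, H_k (k>0) is free on one generator per sphere of dimension k.
Spheres of dimension 2: count = 11.
b_2 = 11

11


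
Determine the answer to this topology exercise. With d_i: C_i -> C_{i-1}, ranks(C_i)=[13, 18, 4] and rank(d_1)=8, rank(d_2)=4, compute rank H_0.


rank H_k = rank(ker d_k) - rank(im d_{k+1}).
rank(ker d_0) = rank(C_0) - rank(d_0) = 13 - 0 = 13.
rank(im d_{0+1}) = 8.
rank H_0 = 13 - 8 = 5

5


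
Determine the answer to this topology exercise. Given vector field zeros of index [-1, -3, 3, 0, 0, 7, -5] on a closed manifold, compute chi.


Poincare-Hopf: chi(M) = sum of indices of zeros.
chi = (-1) + (-3) + (3) + (0) + (0) + (7) + (-5) = 1

1


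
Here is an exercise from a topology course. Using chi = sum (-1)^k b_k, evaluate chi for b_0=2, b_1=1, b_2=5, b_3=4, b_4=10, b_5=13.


chi = sum_k (-1)^k b_k.
= (2) + (-1) + (5) + (-4) + (10) + (-13)
= -1

-1


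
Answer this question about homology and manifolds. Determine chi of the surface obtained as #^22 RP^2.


For a non-orientable closed surface with k crosscaps: chi = 2 - k.
Here k = 22.
chi = 2 - 22 = -20

-20
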